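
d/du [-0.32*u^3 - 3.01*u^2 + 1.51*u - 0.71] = -0.96*u^2 - 6.02*u + 1.51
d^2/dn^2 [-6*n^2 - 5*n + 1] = -12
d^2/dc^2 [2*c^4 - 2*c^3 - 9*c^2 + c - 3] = 24*c^2 - 12*c - 18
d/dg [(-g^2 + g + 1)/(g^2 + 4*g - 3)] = (-5*g^2 + 4*g - 7)/(g^4 + 8*g^3 + 10*g^2 - 24*g + 9)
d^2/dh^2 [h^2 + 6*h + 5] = 2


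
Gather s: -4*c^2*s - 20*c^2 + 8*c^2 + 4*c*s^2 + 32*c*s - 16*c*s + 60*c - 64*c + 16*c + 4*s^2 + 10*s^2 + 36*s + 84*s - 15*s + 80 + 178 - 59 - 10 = -12*c^2 + 12*c + s^2*(4*c + 14) + s*(-4*c^2 + 16*c + 105) + 189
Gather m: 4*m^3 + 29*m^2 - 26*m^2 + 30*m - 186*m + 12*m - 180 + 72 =4*m^3 + 3*m^2 - 144*m - 108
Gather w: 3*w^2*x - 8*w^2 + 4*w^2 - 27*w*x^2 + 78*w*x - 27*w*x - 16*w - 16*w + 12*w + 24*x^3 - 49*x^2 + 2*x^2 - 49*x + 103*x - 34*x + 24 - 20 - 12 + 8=w^2*(3*x - 4) + w*(-27*x^2 + 51*x - 20) + 24*x^3 - 47*x^2 + 20*x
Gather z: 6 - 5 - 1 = 0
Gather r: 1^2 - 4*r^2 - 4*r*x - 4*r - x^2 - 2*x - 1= -4*r^2 + r*(-4*x - 4) - x^2 - 2*x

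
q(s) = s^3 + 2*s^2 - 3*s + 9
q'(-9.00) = 204.00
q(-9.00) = -531.00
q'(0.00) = -3.00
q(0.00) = 9.00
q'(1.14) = 5.46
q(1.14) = 9.66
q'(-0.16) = -3.56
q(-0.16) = 9.53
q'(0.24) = -1.87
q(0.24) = 8.41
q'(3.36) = 44.31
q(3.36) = 59.43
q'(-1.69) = -1.19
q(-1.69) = 14.96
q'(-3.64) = 22.19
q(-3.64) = -1.81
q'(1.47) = 9.36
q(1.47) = 12.09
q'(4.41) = 72.98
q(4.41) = 120.43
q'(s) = 3*s^2 + 4*s - 3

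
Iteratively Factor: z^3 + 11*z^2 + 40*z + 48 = (z + 3)*(z^2 + 8*z + 16) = (z + 3)*(z + 4)*(z + 4)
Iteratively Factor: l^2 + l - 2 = (l - 1)*(l + 2)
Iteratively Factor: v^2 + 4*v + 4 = (v + 2)*(v + 2)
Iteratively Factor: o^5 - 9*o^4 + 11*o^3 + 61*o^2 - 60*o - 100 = (o - 5)*(o^4 - 4*o^3 - 9*o^2 + 16*o + 20) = (o - 5)*(o + 1)*(o^3 - 5*o^2 - 4*o + 20) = (o - 5)*(o + 1)*(o + 2)*(o^2 - 7*o + 10) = (o - 5)*(o - 2)*(o + 1)*(o + 2)*(o - 5)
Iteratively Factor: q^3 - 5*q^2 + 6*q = (q - 2)*(q^2 - 3*q) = q*(q - 2)*(q - 3)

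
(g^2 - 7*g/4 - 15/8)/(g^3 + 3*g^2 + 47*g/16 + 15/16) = 2*(2*g - 5)/(4*g^2 + 9*g + 5)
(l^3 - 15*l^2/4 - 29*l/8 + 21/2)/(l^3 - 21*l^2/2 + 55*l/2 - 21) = (l^2 - 9*l/4 - 7)/(l^2 - 9*l + 14)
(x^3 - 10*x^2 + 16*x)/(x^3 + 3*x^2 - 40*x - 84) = x*(x^2 - 10*x + 16)/(x^3 + 3*x^2 - 40*x - 84)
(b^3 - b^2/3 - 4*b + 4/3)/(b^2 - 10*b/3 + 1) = (b^2 - 4)/(b - 3)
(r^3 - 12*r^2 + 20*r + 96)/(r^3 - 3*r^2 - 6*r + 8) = (r^2 - 14*r + 48)/(r^2 - 5*r + 4)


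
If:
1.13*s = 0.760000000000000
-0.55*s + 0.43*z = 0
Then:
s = 0.67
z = 0.86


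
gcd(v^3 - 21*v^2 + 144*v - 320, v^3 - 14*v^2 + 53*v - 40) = v^2 - 13*v + 40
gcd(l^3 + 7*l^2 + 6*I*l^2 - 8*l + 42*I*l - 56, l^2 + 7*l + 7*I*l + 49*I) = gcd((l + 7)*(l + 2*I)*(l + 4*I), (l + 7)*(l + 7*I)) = l + 7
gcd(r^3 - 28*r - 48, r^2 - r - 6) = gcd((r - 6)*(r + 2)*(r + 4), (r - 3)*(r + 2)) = r + 2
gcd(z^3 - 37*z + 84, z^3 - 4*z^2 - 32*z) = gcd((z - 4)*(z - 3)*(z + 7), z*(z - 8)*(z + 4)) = 1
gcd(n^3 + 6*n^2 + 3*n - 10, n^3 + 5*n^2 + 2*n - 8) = n^2 + n - 2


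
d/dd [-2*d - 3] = -2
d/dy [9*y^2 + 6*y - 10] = 18*y + 6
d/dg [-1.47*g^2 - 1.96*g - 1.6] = -2.94*g - 1.96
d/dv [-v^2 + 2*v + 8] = 2 - 2*v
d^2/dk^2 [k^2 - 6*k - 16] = 2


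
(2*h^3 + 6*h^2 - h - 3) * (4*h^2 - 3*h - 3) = 8*h^5 + 18*h^4 - 28*h^3 - 27*h^2 + 12*h + 9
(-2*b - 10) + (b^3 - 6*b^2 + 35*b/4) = b^3 - 6*b^2 + 27*b/4 - 10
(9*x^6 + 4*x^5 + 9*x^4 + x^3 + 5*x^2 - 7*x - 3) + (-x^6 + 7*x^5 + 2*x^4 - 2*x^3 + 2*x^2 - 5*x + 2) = 8*x^6 + 11*x^5 + 11*x^4 - x^3 + 7*x^2 - 12*x - 1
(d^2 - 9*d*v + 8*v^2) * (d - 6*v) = d^3 - 15*d^2*v + 62*d*v^2 - 48*v^3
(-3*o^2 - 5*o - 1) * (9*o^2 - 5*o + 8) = -27*o^4 - 30*o^3 - 8*o^2 - 35*o - 8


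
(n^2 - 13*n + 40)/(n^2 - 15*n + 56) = (n - 5)/(n - 7)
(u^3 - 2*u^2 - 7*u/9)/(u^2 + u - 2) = u*(9*u^2 - 18*u - 7)/(9*(u^2 + u - 2))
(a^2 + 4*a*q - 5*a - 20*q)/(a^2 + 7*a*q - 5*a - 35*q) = (a + 4*q)/(a + 7*q)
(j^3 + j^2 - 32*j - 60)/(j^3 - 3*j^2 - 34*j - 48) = (j^2 - j - 30)/(j^2 - 5*j - 24)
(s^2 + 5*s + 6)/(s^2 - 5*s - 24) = (s + 2)/(s - 8)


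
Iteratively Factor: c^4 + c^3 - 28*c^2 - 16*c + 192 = (c - 3)*(c^3 + 4*c^2 - 16*c - 64) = (c - 3)*(c + 4)*(c^2 - 16) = (c - 4)*(c - 3)*(c + 4)*(c + 4)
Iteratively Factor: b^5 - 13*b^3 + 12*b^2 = (b - 3)*(b^4 + 3*b^3 - 4*b^2) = (b - 3)*(b + 4)*(b^3 - b^2) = (b - 3)*(b - 1)*(b + 4)*(b^2) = b*(b - 3)*(b - 1)*(b + 4)*(b)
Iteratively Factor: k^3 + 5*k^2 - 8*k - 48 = (k + 4)*(k^2 + k - 12) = (k + 4)^2*(k - 3)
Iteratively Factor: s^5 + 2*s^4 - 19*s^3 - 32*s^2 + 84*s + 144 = (s + 2)*(s^4 - 19*s^2 + 6*s + 72) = (s - 3)*(s + 2)*(s^3 + 3*s^2 - 10*s - 24) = (s - 3)*(s + 2)*(s + 4)*(s^2 - s - 6) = (s - 3)^2*(s + 2)*(s + 4)*(s + 2)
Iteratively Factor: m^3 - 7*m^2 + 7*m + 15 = (m - 3)*(m^2 - 4*m - 5) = (m - 5)*(m - 3)*(m + 1)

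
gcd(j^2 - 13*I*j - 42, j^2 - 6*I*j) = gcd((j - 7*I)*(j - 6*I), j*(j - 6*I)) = j - 6*I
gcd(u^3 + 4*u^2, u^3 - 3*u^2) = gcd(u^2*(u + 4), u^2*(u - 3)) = u^2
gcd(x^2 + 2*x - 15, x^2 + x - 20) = x + 5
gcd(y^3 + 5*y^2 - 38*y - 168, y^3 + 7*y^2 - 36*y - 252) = y^2 + y - 42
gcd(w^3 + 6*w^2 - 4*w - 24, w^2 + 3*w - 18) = w + 6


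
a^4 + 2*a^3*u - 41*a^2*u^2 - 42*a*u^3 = a*(a - 6*u)*(a + u)*(a + 7*u)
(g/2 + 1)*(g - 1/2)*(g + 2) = g^3/2 + 7*g^2/4 + g - 1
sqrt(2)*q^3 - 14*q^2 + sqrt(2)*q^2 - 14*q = q*(q - 7*sqrt(2))*(sqrt(2)*q + sqrt(2))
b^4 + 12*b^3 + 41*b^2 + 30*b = b*(b + 1)*(b + 5)*(b + 6)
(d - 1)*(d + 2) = d^2 + d - 2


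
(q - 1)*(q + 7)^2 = q^3 + 13*q^2 + 35*q - 49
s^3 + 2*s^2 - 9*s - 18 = (s - 3)*(s + 2)*(s + 3)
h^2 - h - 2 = (h - 2)*(h + 1)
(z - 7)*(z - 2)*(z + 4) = z^3 - 5*z^2 - 22*z + 56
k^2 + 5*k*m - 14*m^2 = (k - 2*m)*(k + 7*m)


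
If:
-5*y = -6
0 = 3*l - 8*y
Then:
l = 16/5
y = 6/5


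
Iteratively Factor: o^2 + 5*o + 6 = (o + 2)*(o + 3)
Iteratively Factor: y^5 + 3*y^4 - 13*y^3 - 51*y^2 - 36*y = (y + 1)*(y^4 + 2*y^3 - 15*y^2 - 36*y) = (y - 4)*(y + 1)*(y^3 + 6*y^2 + 9*y) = (y - 4)*(y + 1)*(y + 3)*(y^2 + 3*y) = y*(y - 4)*(y + 1)*(y + 3)*(y + 3)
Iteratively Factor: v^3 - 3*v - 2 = (v + 1)*(v^2 - v - 2) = (v - 2)*(v + 1)*(v + 1)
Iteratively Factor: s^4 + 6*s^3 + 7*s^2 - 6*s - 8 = (s + 4)*(s^3 + 2*s^2 - s - 2) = (s + 2)*(s + 4)*(s^2 - 1) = (s + 1)*(s + 2)*(s + 4)*(s - 1)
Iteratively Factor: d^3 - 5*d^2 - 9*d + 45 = (d - 5)*(d^2 - 9) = (d - 5)*(d + 3)*(d - 3)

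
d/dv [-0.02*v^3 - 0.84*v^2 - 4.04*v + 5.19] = -0.06*v^2 - 1.68*v - 4.04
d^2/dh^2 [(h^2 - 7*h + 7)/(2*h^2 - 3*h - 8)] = 22*(-2*h^3 + 12*h^2 - 42*h + 37)/(8*h^6 - 36*h^5 - 42*h^4 + 261*h^3 + 168*h^2 - 576*h - 512)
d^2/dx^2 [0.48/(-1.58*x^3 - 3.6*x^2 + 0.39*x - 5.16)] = ((4.5504*x + 3.456)*(1.58*x^3 + 3.6*x^2 - 0.39*x + 5.16) - 0.48*(4.74*x^2 + 7.2*x - 0.39)*(9.48*x^2 + 14.4*x - 0.78))/(1.58*x^3 + 3.6*x^2 - 0.39*x + 5.16)^3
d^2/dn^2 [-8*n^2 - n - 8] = -16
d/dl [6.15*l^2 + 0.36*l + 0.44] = 12.3*l + 0.36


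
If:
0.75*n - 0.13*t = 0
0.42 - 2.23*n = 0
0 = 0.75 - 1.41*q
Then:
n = 0.19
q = 0.53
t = 1.09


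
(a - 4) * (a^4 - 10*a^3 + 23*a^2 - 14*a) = a^5 - 14*a^4 + 63*a^3 - 106*a^2 + 56*a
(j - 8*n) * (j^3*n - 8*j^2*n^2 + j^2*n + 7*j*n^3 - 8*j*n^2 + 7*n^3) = j^4*n - 16*j^3*n^2 + j^3*n + 71*j^2*n^3 - 16*j^2*n^2 - 56*j*n^4 + 71*j*n^3 - 56*n^4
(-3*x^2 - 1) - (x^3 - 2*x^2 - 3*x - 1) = -x^3 - x^2 + 3*x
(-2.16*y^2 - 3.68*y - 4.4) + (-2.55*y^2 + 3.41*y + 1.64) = -4.71*y^2 - 0.27*y - 2.76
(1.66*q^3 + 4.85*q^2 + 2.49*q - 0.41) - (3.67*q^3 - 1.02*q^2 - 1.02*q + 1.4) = -2.01*q^3 + 5.87*q^2 + 3.51*q - 1.81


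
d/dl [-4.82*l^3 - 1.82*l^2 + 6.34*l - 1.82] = -14.46*l^2 - 3.64*l + 6.34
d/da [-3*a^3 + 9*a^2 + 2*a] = -9*a^2 + 18*a + 2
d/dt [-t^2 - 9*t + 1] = -2*t - 9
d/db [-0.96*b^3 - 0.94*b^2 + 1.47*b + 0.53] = -2.88*b^2 - 1.88*b + 1.47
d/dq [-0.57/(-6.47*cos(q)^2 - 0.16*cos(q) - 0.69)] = (7.3758*cos(q) + 0.0912)*sin(q)/(6.47*cos(q)^2 + 0.16*cos(q) + 0.69)^2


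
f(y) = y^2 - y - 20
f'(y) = 2*y - 1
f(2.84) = -14.77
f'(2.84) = 4.68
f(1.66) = -18.90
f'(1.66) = 2.32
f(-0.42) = -19.40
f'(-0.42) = -1.84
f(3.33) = -12.24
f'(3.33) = 5.66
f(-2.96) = -8.28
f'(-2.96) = -6.92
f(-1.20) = -17.36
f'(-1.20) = -3.40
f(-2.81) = -9.29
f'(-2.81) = -6.62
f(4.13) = -7.07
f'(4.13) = 7.26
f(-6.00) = 22.00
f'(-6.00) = -13.00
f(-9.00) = 70.00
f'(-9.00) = -19.00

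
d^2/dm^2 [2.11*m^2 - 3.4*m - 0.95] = 4.22000000000000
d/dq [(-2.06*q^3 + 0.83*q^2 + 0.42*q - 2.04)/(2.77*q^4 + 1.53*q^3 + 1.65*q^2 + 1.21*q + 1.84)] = (5.7062*q^6 - 4.5982*q^5 - 8.1591*q^4 + 16.3328*q^3 - 1.6963*q^2 + 9.7864*q + 3.2412)/(7.6729*q^8 + 8.4762*q^7 + 11.4819*q^6 + 11.7524*q^5 + 16.6187*q^4 + 9.6234*q^3 + 7.5361*q^2 + 4.4528*q + 3.3856)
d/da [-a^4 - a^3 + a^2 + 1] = a*(-4*a^2 - 3*a + 2)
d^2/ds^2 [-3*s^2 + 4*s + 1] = -6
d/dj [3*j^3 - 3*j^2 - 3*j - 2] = 9*j^2 - 6*j - 3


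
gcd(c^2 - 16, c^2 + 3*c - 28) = c - 4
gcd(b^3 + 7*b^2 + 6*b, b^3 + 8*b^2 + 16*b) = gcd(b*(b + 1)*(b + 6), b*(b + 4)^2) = b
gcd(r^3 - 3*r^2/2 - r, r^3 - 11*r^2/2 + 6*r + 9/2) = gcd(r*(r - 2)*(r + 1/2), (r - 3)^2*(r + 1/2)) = r + 1/2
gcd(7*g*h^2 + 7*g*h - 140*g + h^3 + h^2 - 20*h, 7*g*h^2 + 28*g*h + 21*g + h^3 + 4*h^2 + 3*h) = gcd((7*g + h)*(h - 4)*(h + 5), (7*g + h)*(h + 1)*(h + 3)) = 7*g + h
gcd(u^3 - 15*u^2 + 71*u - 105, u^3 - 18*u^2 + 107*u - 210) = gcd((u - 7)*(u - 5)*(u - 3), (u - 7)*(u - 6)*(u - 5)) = u^2 - 12*u + 35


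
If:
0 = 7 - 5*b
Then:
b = 7/5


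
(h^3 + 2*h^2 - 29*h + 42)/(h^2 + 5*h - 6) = (h^3 + 2*h^2 - 29*h + 42)/(h^2 + 5*h - 6)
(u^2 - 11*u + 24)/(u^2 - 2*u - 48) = (u - 3)/(u + 6)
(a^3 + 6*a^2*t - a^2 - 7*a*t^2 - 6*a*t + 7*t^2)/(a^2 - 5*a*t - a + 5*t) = (-a^2 - 6*a*t + 7*t^2)/(-a + 5*t)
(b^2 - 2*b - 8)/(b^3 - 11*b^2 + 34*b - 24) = (b + 2)/(b^2 - 7*b + 6)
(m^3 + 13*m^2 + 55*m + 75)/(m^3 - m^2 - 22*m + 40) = (m^2 + 8*m + 15)/(m^2 - 6*m + 8)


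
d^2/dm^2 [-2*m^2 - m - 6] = -4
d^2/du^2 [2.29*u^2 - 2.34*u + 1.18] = 4.58000000000000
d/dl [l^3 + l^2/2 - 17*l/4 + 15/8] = 3*l^2 + l - 17/4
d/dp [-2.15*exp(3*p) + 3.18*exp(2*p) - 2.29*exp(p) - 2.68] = (-6.45*exp(2*p) + 6.36*exp(p) - 2.29)*exp(p)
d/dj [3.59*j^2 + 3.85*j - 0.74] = 7.18*j + 3.85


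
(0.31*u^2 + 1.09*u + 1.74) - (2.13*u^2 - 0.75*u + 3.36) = -1.82*u^2 + 1.84*u - 1.62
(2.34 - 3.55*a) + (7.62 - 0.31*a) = 9.96 - 3.86*a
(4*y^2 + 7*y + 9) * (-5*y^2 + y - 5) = -20*y^4 - 31*y^3 - 58*y^2 - 26*y - 45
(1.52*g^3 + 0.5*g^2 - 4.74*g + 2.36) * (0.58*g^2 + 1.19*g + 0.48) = 0.8816*g^5 + 2.0988*g^4 - 1.4246*g^3 - 4.0318*g^2 + 0.5332*g + 1.1328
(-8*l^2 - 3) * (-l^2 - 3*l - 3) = 8*l^4 + 24*l^3 + 27*l^2 + 9*l + 9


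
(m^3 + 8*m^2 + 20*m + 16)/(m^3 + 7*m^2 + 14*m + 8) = (m + 2)/(m + 1)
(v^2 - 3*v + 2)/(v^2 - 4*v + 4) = (v - 1)/(v - 2)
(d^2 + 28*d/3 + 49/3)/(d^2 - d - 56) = (d + 7/3)/(d - 8)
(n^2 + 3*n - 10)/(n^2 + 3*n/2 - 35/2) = 2*(n - 2)/(2*n - 7)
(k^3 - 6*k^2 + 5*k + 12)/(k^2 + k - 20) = (k^2 - 2*k - 3)/(k + 5)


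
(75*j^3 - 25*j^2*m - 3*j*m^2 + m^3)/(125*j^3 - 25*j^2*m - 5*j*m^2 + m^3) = (3*j - m)/(5*j - m)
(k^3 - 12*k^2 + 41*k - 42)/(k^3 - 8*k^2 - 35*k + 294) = (k^2 - 5*k + 6)/(k^2 - k - 42)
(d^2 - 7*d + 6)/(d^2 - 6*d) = (d - 1)/d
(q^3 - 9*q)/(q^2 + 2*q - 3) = q*(q - 3)/(q - 1)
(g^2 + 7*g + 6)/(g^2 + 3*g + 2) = (g + 6)/(g + 2)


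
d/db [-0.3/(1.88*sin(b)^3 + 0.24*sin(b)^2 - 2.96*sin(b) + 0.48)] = (1.692*sin(b)^2 + 0.144*sin(b) - 0.888)*cos(b)/(1.88*sin(b)^3 + 0.24*sin(b)^2 - 2.96*sin(b) + 0.48)^2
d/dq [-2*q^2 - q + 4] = -4*q - 1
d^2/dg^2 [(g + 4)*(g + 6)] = 2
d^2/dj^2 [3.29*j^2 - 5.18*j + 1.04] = 6.58000000000000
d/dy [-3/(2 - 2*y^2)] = -3*y/(y^2 - 1)^2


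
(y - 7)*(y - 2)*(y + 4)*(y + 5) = y^4 - 47*y^2 - 54*y + 280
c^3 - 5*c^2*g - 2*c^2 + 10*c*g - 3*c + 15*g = (c - 3)*(c + 1)*(c - 5*g)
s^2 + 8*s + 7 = (s + 1)*(s + 7)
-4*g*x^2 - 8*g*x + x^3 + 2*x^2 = x*(-4*g + x)*(x + 2)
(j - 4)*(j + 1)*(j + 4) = j^3 + j^2 - 16*j - 16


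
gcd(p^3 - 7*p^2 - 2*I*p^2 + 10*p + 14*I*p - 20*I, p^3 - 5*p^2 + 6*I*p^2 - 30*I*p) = p - 5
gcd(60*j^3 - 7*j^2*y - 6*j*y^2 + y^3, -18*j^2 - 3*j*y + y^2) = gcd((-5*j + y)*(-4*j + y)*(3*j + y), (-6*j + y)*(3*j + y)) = 3*j + y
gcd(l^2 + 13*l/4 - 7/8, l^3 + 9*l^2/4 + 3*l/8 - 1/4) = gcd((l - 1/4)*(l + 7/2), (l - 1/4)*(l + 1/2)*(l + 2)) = l - 1/4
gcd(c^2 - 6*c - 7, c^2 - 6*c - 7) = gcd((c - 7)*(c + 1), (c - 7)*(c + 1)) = c^2 - 6*c - 7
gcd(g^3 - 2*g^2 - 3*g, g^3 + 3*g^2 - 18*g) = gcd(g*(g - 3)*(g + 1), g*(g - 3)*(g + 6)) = g^2 - 3*g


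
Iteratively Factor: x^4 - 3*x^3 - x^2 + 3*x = (x - 3)*(x^3 - x) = (x - 3)*(x + 1)*(x^2 - x) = x*(x - 3)*(x + 1)*(x - 1)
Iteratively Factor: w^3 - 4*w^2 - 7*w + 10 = (w - 1)*(w^2 - 3*w - 10) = (w - 5)*(w - 1)*(w + 2)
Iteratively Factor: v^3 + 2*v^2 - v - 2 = (v + 2)*(v^2 - 1) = (v + 1)*(v + 2)*(v - 1)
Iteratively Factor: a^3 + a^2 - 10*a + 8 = (a + 4)*(a^2 - 3*a + 2) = (a - 1)*(a + 4)*(a - 2)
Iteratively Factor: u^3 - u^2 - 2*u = (u - 2)*(u^2 + u) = u*(u - 2)*(u + 1)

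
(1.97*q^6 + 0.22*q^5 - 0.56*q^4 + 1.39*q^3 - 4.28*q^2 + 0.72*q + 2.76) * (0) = 0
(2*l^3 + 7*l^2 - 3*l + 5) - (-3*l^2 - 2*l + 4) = 2*l^3 + 10*l^2 - l + 1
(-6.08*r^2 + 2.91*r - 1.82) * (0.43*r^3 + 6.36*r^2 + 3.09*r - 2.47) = -2.6144*r^5 - 37.4175*r^4 - 1.06219999999999*r^3 + 12.4343*r^2 - 12.8115*r + 4.4954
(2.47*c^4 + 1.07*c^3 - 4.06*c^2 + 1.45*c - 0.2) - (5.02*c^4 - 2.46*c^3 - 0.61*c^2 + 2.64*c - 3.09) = -2.55*c^4 + 3.53*c^3 - 3.45*c^2 - 1.19*c + 2.89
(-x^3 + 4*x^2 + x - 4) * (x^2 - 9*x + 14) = -x^5 + 13*x^4 - 49*x^3 + 43*x^2 + 50*x - 56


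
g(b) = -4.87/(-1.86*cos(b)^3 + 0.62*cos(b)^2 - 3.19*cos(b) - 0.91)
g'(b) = -4.87*(-5.58*sin(b)*cos(b)^2 + 1.24*sin(b)*cos(b) - 3.19*sin(b))/(-1.86*cos(b)^3 + 0.62*cos(b)^2 - 3.19*cos(b) - 0.91)^2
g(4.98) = 2.79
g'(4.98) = -5.02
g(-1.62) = 6.48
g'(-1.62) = -28.13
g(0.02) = 0.91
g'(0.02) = 0.03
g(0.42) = 1.03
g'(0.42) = 0.60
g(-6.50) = 0.94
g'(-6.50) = -0.29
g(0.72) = 1.30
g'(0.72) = 1.24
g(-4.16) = -4.05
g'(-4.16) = 15.40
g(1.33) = 2.93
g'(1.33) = 5.51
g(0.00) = 0.91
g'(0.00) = 0.00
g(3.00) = -1.04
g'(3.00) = 0.31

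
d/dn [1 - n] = -1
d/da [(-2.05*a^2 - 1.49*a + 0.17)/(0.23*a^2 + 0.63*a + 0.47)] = (-0.9488*a^2 - 2.0052*a - 0.8074)/(0.0529*a^4 + 0.2898*a^3 + 0.6131*a^2 + 0.5922*a + 0.2209)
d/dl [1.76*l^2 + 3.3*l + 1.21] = 3.52*l + 3.3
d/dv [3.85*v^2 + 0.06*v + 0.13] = 7.7*v + 0.06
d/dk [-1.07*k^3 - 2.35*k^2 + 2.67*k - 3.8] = -3.21*k^2 - 4.7*k + 2.67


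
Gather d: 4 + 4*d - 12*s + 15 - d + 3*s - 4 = 3*d - 9*s + 15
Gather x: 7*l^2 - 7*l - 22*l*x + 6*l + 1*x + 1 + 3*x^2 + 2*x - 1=7*l^2 - l + 3*x^2 + x*(3 - 22*l)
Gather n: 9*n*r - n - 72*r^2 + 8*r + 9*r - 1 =n*(9*r - 1) - 72*r^2 + 17*r - 1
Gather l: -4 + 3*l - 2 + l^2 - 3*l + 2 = l^2 - 4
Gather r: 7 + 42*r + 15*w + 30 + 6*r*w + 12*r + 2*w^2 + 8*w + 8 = r*(6*w + 54) + 2*w^2 + 23*w + 45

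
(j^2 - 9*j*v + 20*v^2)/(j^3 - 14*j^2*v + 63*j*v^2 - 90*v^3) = (j - 4*v)/(j^2 - 9*j*v + 18*v^2)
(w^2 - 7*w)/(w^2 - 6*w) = (w - 7)/(w - 6)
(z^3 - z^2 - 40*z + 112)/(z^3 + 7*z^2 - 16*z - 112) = (z - 4)/(z + 4)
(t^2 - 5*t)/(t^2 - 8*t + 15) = t/(t - 3)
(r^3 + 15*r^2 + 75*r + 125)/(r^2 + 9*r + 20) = (r^2 + 10*r + 25)/(r + 4)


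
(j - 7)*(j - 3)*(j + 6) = j^3 - 4*j^2 - 39*j + 126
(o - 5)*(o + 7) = o^2 + 2*o - 35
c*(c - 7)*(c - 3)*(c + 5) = c^4 - 5*c^3 - 29*c^2 + 105*c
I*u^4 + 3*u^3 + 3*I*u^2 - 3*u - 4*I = (u - 1)*(u - 4*I)*(u + I)*(I*u + I)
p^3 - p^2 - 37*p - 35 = (p - 7)*(p + 1)*(p + 5)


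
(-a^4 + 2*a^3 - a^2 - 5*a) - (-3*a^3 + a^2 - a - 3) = -a^4 + 5*a^3 - 2*a^2 - 4*a + 3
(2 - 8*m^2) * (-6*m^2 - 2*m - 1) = 48*m^4 + 16*m^3 - 4*m^2 - 4*m - 2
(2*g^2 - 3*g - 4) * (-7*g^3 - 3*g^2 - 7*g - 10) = -14*g^5 + 15*g^4 + 23*g^3 + 13*g^2 + 58*g + 40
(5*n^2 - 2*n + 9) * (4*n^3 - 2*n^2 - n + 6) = 20*n^5 - 18*n^4 + 35*n^3 + 14*n^2 - 21*n + 54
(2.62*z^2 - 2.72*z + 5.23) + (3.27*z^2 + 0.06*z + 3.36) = 5.89*z^2 - 2.66*z + 8.59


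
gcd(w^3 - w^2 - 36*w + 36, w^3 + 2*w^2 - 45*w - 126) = w + 6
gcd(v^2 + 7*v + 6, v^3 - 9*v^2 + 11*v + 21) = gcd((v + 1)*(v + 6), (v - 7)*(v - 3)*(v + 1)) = v + 1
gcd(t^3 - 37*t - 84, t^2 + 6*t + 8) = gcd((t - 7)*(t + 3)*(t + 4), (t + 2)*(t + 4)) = t + 4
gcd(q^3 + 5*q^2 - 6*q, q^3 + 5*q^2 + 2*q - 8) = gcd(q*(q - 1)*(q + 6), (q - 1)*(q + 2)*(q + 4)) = q - 1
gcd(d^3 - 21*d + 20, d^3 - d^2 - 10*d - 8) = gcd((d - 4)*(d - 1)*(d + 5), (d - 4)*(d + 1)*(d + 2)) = d - 4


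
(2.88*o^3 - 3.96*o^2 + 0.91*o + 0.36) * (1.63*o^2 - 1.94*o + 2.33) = 4.6944*o^5 - 12.042*o^4 + 15.8761*o^3 - 10.4054*o^2 + 1.4219*o + 0.8388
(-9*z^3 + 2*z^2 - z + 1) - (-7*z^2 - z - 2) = -9*z^3 + 9*z^2 + 3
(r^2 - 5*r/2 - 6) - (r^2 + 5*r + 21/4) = -15*r/2 - 45/4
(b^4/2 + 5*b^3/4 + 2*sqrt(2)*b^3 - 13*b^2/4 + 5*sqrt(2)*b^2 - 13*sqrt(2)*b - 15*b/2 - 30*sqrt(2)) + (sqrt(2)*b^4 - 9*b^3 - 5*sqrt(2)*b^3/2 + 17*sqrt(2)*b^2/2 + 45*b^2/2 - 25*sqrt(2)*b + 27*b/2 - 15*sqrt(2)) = b^4/2 + sqrt(2)*b^4 - 31*b^3/4 - sqrt(2)*b^3/2 + 27*sqrt(2)*b^2/2 + 77*b^2/4 - 38*sqrt(2)*b + 6*b - 45*sqrt(2)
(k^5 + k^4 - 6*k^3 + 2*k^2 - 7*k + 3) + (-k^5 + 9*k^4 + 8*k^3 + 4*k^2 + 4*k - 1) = 10*k^4 + 2*k^3 + 6*k^2 - 3*k + 2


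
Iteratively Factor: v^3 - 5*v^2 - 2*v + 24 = (v + 2)*(v^2 - 7*v + 12) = (v - 4)*(v + 2)*(v - 3)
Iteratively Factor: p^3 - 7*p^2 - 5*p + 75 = (p - 5)*(p^2 - 2*p - 15) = (p - 5)^2*(p + 3)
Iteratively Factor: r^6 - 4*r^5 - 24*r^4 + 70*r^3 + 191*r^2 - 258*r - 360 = (r + 3)*(r^5 - 7*r^4 - 3*r^3 + 79*r^2 - 46*r - 120) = (r + 3)^2*(r^4 - 10*r^3 + 27*r^2 - 2*r - 40) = (r - 4)*(r + 3)^2*(r^3 - 6*r^2 + 3*r + 10) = (r - 4)*(r - 2)*(r + 3)^2*(r^2 - 4*r - 5) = (r - 4)*(r - 2)*(r + 1)*(r + 3)^2*(r - 5)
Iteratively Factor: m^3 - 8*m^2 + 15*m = (m - 5)*(m^2 - 3*m) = (m - 5)*(m - 3)*(m)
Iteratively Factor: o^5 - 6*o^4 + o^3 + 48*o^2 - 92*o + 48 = (o - 2)*(o^4 - 4*o^3 - 7*o^2 + 34*o - 24) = (o - 2)^2*(o^3 - 2*o^2 - 11*o + 12) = (o - 2)^2*(o + 3)*(o^2 - 5*o + 4) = (o - 2)^2*(o - 1)*(o + 3)*(o - 4)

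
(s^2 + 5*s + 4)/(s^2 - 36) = (s^2 + 5*s + 4)/(s^2 - 36)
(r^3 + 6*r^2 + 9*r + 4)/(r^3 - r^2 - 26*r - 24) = (r + 1)/(r - 6)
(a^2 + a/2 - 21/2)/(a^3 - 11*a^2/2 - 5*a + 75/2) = (2*a + 7)/(2*a^2 - 5*a - 25)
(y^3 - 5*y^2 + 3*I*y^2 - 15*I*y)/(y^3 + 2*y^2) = (y^2 + y*(-5 + 3*I) - 15*I)/(y*(y + 2))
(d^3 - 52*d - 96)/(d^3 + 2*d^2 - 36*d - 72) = (d - 8)/(d - 6)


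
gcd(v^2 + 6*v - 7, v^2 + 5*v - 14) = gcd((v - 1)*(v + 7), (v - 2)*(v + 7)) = v + 7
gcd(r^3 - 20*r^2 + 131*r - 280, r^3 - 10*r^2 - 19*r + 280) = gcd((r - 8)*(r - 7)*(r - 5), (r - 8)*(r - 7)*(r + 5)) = r^2 - 15*r + 56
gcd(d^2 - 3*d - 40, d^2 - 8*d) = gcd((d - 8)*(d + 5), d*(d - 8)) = d - 8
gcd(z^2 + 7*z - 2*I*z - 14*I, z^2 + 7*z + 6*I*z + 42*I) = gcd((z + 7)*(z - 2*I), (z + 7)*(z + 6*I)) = z + 7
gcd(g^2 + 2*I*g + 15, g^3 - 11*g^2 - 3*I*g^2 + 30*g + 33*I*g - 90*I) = g - 3*I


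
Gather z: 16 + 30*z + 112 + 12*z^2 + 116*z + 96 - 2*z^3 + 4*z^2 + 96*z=-2*z^3 + 16*z^2 + 242*z + 224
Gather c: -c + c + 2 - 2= 0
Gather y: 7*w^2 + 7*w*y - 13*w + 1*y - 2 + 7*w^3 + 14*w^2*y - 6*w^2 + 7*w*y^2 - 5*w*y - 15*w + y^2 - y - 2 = 7*w^3 + w^2 - 28*w + y^2*(7*w + 1) + y*(14*w^2 + 2*w) - 4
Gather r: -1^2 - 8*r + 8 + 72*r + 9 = 64*r + 16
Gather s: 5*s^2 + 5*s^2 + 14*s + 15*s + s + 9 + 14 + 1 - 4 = 10*s^2 + 30*s + 20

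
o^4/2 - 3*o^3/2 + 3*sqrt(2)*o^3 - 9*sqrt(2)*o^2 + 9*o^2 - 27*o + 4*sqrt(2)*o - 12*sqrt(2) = (o/2 + sqrt(2)/2)*(o - 3)*(o + sqrt(2))*(o + 4*sqrt(2))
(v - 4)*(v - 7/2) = v^2 - 15*v/2 + 14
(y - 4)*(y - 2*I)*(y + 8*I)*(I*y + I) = I*y^4 - 6*y^3 - 3*I*y^3 + 18*y^2 + 12*I*y^2 + 24*y - 48*I*y - 64*I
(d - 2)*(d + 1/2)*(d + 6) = d^3 + 9*d^2/2 - 10*d - 6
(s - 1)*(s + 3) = s^2 + 2*s - 3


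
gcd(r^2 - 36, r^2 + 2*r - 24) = r + 6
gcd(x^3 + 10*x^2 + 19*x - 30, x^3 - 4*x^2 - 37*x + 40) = x^2 + 4*x - 5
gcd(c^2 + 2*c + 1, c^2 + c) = c + 1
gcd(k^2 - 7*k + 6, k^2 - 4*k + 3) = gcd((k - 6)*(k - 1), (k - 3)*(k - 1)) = k - 1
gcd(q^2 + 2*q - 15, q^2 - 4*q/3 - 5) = q - 3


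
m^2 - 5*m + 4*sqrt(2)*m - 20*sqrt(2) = (m - 5)*(m + 4*sqrt(2))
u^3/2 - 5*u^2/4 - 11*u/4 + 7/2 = (u/2 + 1)*(u - 7/2)*(u - 1)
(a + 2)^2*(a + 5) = a^3 + 9*a^2 + 24*a + 20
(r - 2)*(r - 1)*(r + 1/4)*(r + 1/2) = r^4 - 9*r^3/4 - r^2/8 + 9*r/8 + 1/4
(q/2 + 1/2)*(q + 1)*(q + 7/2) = q^3/2 + 11*q^2/4 + 4*q + 7/4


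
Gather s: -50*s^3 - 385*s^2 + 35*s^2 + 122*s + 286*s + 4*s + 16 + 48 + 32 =-50*s^3 - 350*s^2 + 412*s + 96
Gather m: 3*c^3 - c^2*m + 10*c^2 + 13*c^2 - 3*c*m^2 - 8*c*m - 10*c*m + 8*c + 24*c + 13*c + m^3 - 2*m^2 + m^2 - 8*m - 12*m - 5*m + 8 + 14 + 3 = 3*c^3 + 23*c^2 + 45*c + m^3 + m^2*(-3*c - 1) + m*(-c^2 - 18*c - 25) + 25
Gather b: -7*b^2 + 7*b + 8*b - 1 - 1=-7*b^2 + 15*b - 2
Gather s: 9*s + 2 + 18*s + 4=27*s + 6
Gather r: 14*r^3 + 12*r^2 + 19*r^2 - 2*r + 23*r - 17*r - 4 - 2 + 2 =14*r^3 + 31*r^2 + 4*r - 4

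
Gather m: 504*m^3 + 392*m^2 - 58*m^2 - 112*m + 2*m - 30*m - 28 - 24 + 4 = 504*m^3 + 334*m^2 - 140*m - 48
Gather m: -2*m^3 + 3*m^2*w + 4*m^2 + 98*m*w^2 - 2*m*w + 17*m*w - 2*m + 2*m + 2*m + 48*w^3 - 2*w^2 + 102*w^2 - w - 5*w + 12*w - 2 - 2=-2*m^3 + m^2*(3*w + 4) + m*(98*w^2 + 15*w + 2) + 48*w^3 + 100*w^2 + 6*w - 4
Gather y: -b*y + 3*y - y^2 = -y^2 + y*(3 - b)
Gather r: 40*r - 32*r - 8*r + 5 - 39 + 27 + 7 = 0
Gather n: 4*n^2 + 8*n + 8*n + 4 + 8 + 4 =4*n^2 + 16*n + 16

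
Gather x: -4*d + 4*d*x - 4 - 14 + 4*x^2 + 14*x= -4*d + 4*x^2 + x*(4*d + 14) - 18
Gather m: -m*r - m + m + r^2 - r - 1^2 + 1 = -m*r + r^2 - r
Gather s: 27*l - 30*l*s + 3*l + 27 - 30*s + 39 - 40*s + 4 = 30*l + s*(-30*l - 70) + 70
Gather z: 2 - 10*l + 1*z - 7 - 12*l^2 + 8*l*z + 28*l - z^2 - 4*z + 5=-12*l^2 + 18*l - z^2 + z*(8*l - 3)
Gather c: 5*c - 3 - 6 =5*c - 9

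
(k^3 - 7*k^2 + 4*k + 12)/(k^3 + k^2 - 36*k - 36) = (k - 2)/(k + 6)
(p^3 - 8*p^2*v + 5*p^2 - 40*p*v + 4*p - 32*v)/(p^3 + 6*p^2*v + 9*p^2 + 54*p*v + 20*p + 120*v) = (p^2 - 8*p*v + p - 8*v)/(p^2 + 6*p*v + 5*p + 30*v)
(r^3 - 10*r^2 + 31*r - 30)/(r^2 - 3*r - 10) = (r^2 - 5*r + 6)/(r + 2)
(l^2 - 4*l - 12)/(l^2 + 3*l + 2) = (l - 6)/(l + 1)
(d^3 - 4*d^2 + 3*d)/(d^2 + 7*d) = (d^2 - 4*d + 3)/(d + 7)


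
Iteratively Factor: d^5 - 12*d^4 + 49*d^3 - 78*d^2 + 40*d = (d - 4)*(d^4 - 8*d^3 + 17*d^2 - 10*d) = (d - 5)*(d - 4)*(d^3 - 3*d^2 + 2*d) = d*(d - 5)*(d - 4)*(d^2 - 3*d + 2) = d*(d - 5)*(d - 4)*(d - 1)*(d - 2)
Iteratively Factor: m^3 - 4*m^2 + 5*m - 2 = (m - 2)*(m^2 - 2*m + 1) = (m - 2)*(m - 1)*(m - 1)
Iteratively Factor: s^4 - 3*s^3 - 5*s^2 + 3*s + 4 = (s - 1)*(s^3 - 2*s^2 - 7*s - 4) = (s - 1)*(s + 1)*(s^2 - 3*s - 4) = (s - 1)*(s + 1)^2*(s - 4)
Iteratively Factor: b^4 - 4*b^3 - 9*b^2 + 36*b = (b - 4)*(b^3 - 9*b) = (b - 4)*(b + 3)*(b^2 - 3*b) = (b - 4)*(b - 3)*(b + 3)*(b)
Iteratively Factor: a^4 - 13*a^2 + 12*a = (a + 4)*(a^3 - 4*a^2 + 3*a) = a*(a + 4)*(a^2 - 4*a + 3) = a*(a - 1)*(a + 4)*(a - 3)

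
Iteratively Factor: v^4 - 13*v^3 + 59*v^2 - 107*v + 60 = (v - 1)*(v^3 - 12*v^2 + 47*v - 60) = (v - 4)*(v - 1)*(v^2 - 8*v + 15) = (v - 4)*(v - 3)*(v - 1)*(v - 5)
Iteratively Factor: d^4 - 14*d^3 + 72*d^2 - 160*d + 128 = (d - 4)*(d^3 - 10*d^2 + 32*d - 32) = (d - 4)^2*(d^2 - 6*d + 8) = (d - 4)^3*(d - 2)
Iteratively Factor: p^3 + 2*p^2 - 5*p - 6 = (p + 1)*(p^2 + p - 6) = (p + 1)*(p + 3)*(p - 2)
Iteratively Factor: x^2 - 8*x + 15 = (x - 3)*(x - 5)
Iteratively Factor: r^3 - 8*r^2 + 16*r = (r - 4)*(r^2 - 4*r) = r*(r - 4)*(r - 4)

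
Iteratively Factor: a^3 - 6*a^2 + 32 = (a + 2)*(a^2 - 8*a + 16) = (a - 4)*(a + 2)*(a - 4)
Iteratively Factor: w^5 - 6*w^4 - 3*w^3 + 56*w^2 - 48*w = (w - 1)*(w^4 - 5*w^3 - 8*w^2 + 48*w) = (w - 4)*(w - 1)*(w^3 - w^2 - 12*w) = w*(w - 4)*(w - 1)*(w^2 - w - 12) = w*(w - 4)^2*(w - 1)*(w + 3)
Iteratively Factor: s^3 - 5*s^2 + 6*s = (s - 3)*(s^2 - 2*s) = (s - 3)*(s - 2)*(s)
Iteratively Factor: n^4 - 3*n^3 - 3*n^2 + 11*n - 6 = (n + 2)*(n^3 - 5*n^2 + 7*n - 3) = (n - 1)*(n + 2)*(n^2 - 4*n + 3) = (n - 1)^2*(n + 2)*(n - 3)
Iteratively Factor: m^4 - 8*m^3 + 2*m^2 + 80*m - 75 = (m + 3)*(m^3 - 11*m^2 + 35*m - 25) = (m - 5)*(m + 3)*(m^2 - 6*m + 5) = (m - 5)^2*(m + 3)*(m - 1)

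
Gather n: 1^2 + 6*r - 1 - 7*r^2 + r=-7*r^2 + 7*r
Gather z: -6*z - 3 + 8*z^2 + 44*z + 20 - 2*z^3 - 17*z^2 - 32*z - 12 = -2*z^3 - 9*z^2 + 6*z + 5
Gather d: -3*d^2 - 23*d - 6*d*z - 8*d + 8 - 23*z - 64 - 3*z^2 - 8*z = -3*d^2 + d*(-6*z - 31) - 3*z^2 - 31*z - 56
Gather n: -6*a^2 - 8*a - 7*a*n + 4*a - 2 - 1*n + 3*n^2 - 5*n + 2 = -6*a^2 - 4*a + 3*n^2 + n*(-7*a - 6)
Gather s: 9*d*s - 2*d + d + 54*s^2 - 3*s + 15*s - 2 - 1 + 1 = -d + 54*s^2 + s*(9*d + 12) - 2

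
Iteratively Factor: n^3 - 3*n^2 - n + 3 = (n + 1)*(n^2 - 4*n + 3) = (n - 1)*(n + 1)*(n - 3)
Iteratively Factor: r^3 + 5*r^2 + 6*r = (r + 3)*(r^2 + 2*r) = r*(r + 3)*(r + 2)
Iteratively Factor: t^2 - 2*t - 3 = (t + 1)*(t - 3)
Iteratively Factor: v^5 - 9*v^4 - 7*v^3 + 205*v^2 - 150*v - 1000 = (v + 2)*(v^4 - 11*v^3 + 15*v^2 + 175*v - 500) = (v + 2)*(v + 4)*(v^3 - 15*v^2 + 75*v - 125) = (v - 5)*(v + 2)*(v + 4)*(v^2 - 10*v + 25) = (v - 5)^2*(v + 2)*(v + 4)*(v - 5)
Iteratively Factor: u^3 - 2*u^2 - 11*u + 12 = (u - 1)*(u^2 - u - 12) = (u - 1)*(u + 3)*(u - 4)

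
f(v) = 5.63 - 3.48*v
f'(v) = -3.48000000000000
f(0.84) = 2.71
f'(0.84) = -3.48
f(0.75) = 3.02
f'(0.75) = -3.48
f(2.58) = -3.35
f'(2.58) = -3.48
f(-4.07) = 19.79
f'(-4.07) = -3.48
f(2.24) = -2.17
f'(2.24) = -3.48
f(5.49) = -13.48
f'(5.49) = -3.48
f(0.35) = 4.41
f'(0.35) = -3.48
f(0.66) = 3.33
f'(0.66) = -3.48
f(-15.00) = 57.83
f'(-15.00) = -3.48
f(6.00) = -15.25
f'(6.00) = -3.48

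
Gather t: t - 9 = t - 9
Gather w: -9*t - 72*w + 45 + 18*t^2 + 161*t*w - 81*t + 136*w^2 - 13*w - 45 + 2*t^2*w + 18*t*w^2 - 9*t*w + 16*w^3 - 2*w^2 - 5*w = 18*t^2 - 90*t + 16*w^3 + w^2*(18*t + 134) + w*(2*t^2 + 152*t - 90)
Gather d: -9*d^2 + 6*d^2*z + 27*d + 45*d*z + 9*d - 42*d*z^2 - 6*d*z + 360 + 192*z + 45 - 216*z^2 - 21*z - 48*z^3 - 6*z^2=d^2*(6*z - 9) + d*(-42*z^2 + 39*z + 36) - 48*z^3 - 222*z^2 + 171*z + 405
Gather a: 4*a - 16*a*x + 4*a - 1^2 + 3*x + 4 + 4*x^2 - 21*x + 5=a*(8 - 16*x) + 4*x^2 - 18*x + 8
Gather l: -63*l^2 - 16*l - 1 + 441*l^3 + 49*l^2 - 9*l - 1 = 441*l^3 - 14*l^2 - 25*l - 2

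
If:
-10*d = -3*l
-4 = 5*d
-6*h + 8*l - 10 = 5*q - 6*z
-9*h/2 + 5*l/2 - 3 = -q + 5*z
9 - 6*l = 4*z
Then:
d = -4/5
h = -2381/342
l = -8/3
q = 1093/114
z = 25/4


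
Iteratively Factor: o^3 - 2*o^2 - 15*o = (o)*(o^2 - 2*o - 15) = o*(o - 5)*(o + 3)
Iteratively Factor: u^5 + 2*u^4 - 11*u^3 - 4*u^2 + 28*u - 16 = (u - 2)*(u^4 + 4*u^3 - 3*u^2 - 10*u + 8) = (u - 2)*(u - 1)*(u^3 + 5*u^2 + 2*u - 8) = (u - 2)*(u - 1)*(u + 2)*(u^2 + 3*u - 4) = (u - 2)*(u - 1)^2*(u + 2)*(u + 4)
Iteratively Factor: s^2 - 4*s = (s - 4)*(s)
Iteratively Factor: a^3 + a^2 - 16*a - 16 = (a - 4)*(a^2 + 5*a + 4) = (a - 4)*(a + 4)*(a + 1)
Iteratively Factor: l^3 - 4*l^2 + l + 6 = (l - 2)*(l^2 - 2*l - 3) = (l - 2)*(l + 1)*(l - 3)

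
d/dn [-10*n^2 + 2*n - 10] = 2 - 20*n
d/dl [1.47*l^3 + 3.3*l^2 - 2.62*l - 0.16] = 4.41*l^2 + 6.6*l - 2.62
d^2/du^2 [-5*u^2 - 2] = -10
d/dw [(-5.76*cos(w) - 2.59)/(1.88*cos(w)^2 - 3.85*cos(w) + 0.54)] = (-10.8288*cos(w)^2 - 9.7384*cos(w) + 13.0819)*sin(w)/(3.5344*cos(w)^4 - 14.476*cos(w)^3 + 16.8529*cos(w)^2 - 4.158*cos(w) + 0.2916)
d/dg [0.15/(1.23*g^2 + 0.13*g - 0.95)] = (-0.369*g - 0.0195)/(1.23*g^2 + 0.13*g - 0.95)^2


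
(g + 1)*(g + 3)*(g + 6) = g^3 + 10*g^2 + 27*g + 18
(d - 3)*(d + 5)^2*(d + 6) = d^4 + 13*d^3 + 37*d^2 - 105*d - 450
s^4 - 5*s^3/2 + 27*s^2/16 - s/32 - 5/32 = (s - 5/4)*(s - 1)*(s - 1/2)*(s + 1/4)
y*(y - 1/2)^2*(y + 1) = y^4 - 3*y^2/4 + y/4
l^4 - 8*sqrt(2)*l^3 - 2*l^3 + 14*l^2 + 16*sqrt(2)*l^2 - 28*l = l*(l - 2)*(l - 7*sqrt(2))*(l - sqrt(2))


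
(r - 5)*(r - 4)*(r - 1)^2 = r^4 - 11*r^3 + 39*r^2 - 49*r + 20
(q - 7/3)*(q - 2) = q^2 - 13*q/3 + 14/3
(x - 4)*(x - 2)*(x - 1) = x^3 - 7*x^2 + 14*x - 8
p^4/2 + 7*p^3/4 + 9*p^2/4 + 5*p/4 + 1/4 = (p/2 + 1/2)*(p + 1/2)*(p + 1)^2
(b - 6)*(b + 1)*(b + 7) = b^3 + 2*b^2 - 41*b - 42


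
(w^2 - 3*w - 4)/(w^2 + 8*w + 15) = (w^2 - 3*w - 4)/(w^2 + 8*w + 15)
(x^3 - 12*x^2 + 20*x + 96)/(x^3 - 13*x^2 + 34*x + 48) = (x + 2)/(x + 1)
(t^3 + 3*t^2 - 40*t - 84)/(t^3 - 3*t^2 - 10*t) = (t^2 + t - 42)/(t*(t - 5))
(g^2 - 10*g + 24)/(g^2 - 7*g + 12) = (g - 6)/(g - 3)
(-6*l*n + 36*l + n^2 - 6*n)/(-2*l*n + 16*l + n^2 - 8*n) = (6*l*n - 36*l - n^2 + 6*n)/(2*l*n - 16*l - n^2 + 8*n)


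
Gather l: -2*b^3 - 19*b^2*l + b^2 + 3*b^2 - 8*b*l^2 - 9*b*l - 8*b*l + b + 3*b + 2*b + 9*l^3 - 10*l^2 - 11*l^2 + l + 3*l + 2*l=-2*b^3 + 4*b^2 + 6*b + 9*l^3 + l^2*(-8*b - 21) + l*(-19*b^2 - 17*b + 6)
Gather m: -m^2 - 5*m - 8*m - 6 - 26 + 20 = -m^2 - 13*m - 12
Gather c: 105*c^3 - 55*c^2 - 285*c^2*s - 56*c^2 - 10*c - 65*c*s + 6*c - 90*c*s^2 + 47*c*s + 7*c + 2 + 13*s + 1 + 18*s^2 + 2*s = 105*c^3 + c^2*(-285*s - 111) + c*(-90*s^2 - 18*s + 3) + 18*s^2 + 15*s + 3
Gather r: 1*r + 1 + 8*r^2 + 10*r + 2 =8*r^2 + 11*r + 3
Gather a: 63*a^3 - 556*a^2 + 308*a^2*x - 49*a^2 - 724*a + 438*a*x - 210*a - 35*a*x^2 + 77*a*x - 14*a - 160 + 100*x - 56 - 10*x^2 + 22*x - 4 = 63*a^3 + a^2*(308*x - 605) + a*(-35*x^2 + 515*x - 948) - 10*x^2 + 122*x - 220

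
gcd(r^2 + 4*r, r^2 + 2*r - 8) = r + 4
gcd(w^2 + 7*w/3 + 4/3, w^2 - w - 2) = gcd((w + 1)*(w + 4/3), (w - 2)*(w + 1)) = w + 1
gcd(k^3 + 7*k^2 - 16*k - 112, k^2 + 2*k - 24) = k - 4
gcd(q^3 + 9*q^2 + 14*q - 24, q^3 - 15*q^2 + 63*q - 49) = q - 1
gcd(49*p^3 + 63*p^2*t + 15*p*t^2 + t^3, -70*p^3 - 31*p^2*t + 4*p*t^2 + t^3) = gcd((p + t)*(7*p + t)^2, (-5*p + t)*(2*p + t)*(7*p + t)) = 7*p + t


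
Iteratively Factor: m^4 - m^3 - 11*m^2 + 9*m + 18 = (m - 3)*(m^3 + 2*m^2 - 5*m - 6) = (m - 3)*(m + 3)*(m^2 - m - 2) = (m - 3)*(m - 2)*(m + 3)*(m + 1)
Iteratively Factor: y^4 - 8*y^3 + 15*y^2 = (y - 5)*(y^3 - 3*y^2) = y*(y - 5)*(y^2 - 3*y) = y*(y - 5)*(y - 3)*(y)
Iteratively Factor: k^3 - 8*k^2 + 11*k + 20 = (k - 5)*(k^2 - 3*k - 4) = (k - 5)*(k - 4)*(k + 1)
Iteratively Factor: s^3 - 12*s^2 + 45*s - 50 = (s - 5)*(s^2 - 7*s + 10) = (s - 5)^2*(s - 2)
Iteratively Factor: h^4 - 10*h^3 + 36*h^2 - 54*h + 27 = (h - 1)*(h^3 - 9*h^2 + 27*h - 27) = (h - 3)*(h - 1)*(h^2 - 6*h + 9) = (h - 3)^2*(h - 1)*(h - 3)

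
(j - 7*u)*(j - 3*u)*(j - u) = j^3 - 11*j^2*u + 31*j*u^2 - 21*u^3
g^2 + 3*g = g*(g + 3)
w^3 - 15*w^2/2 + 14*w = w*(w - 4)*(w - 7/2)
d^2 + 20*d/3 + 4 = (d + 2/3)*(d + 6)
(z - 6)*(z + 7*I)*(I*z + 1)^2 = -z^4 + 6*z^3 - 5*I*z^3 - 13*z^2 + 30*I*z^2 + 78*z + 7*I*z - 42*I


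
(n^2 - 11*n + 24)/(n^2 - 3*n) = (n - 8)/n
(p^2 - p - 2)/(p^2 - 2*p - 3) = (p - 2)/(p - 3)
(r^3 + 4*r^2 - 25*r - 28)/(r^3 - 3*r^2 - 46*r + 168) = (r + 1)/(r - 6)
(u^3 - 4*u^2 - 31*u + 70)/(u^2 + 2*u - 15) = (u^2 - 9*u + 14)/(u - 3)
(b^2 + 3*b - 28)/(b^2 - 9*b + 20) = (b + 7)/(b - 5)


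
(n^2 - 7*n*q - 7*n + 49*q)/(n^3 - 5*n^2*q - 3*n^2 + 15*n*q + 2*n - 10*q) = (n^2 - 7*n*q - 7*n + 49*q)/(n^3 - 5*n^2*q - 3*n^2 + 15*n*q + 2*n - 10*q)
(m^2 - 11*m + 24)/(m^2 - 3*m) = (m - 8)/m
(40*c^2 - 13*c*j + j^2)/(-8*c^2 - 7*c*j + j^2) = (-5*c + j)/(c + j)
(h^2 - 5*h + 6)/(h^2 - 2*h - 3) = (h - 2)/(h + 1)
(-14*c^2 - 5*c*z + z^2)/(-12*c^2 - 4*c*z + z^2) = (-7*c + z)/(-6*c + z)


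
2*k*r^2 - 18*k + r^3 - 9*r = (2*k + r)*(r - 3)*(r + 3)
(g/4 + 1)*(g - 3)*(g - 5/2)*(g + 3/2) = g^4/4 - 67*g^2/16 + 33*g/16 + 45/4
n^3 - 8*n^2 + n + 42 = (n - 7)*(n - 3)*(n + 2)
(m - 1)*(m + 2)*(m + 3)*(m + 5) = m^4 + 9*m^3 + 21*m^2 - m - 30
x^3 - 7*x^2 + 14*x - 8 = (x - 4)*(x - 2)*(x - 1)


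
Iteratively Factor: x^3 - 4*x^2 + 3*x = (x)*(x^2 - 4*x + 3) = x*(x - 1)*(x - 3)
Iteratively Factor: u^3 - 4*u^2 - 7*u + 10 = (u - 5)*(u^2 + u - 2) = (u - 5)*(u - 1)*(u + 2)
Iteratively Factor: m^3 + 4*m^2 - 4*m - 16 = (m + 4)*(m^2 - 4) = (m - 2)*(m + 4)*(m + 2)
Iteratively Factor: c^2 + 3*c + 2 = (c + 1)*(c + 2)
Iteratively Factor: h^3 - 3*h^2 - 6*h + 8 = (h + 2)*(h^2 - 5*h + 4) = (h - 4)*(h + 2)*(h - 1)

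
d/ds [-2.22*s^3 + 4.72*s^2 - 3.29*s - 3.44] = -6.66*s^2 + 9.44*s - 3.29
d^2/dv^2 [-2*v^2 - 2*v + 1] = -4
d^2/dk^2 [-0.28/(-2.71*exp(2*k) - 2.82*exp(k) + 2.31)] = (-(3.0352*exp(k) + 0.7896)*(2.71*exp(2*k) + 2.82*exp(k) - 2.31) + 0.28*(5.42*exp(k) + 2.82)*(10.84*exp(k) + 5.64)*exp(k))*exp(k)/(2.71*exp(2*k) + 2.82*exp(k) - 2.31)^3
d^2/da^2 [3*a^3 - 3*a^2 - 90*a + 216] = 18*a - 6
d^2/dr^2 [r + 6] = 0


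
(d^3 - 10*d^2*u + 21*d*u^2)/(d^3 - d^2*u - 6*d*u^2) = (d - 7*u)/(d + 2*u)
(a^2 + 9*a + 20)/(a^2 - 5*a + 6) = (a^2 + 9*a + 20)/(a^2 - 5*a + 6)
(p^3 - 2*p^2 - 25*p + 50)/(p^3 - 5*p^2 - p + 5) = (p^2 + 3*p - 10)/(p^2 - 1)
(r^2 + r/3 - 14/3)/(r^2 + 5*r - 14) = (r + 7/3)/(r + 7)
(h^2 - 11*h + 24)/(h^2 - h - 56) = (h - 3)/(h + 7)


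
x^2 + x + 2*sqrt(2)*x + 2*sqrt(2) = (x + 1)*(x + 2*sqrt(2))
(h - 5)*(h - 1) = h^2 - 6*h + 5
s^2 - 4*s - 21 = (s - 7)*(s + 3)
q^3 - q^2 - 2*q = q*(q - 2)*(q + 1)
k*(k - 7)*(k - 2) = k^3 - 9*k^2 + 14*k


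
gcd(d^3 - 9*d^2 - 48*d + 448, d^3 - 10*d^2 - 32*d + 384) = d^2 - 16*d + 64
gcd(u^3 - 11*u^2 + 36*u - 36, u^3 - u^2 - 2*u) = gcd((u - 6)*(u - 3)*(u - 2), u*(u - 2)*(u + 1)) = u - 2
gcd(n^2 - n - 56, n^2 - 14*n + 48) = n - 8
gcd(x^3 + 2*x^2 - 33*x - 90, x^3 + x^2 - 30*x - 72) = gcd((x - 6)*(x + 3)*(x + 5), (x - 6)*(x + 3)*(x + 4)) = x^2 - 3*x - 18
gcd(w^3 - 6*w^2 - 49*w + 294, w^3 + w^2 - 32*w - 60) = w - 6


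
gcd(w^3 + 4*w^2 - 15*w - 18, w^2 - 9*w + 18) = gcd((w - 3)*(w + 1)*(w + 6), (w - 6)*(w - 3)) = w - 3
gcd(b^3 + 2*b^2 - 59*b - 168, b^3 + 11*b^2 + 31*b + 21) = b^2 + 10*b + 21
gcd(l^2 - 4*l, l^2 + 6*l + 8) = 1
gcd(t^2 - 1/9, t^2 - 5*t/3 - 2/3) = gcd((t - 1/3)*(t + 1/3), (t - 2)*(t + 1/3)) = t + 1/3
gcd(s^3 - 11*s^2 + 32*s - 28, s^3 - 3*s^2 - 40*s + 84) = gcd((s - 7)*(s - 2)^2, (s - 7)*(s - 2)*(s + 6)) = s^2 - 9*s + 14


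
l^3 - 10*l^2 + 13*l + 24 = (l - 8)*(l - 3)*(l + 1)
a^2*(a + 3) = a^3 + 3*a^2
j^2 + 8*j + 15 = (j + 3)*(j + 5)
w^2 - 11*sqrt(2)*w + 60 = (w - 6*sqrt(2))*(w - 5*sqrt(2))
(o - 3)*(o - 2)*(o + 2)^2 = o^4 - o^3 - 10*o^2 + 4*o + 24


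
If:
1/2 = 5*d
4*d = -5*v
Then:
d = 1/10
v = -2/25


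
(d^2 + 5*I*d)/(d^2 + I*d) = (d + 5*I)/(d + I)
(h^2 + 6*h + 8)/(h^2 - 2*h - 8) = (h + 4)/(h - 4)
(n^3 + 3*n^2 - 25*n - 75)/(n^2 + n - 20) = (n^2 - 2*n - 15)/(n - 4)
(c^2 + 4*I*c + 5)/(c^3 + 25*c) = (c - I)/(c*(c - 5*I))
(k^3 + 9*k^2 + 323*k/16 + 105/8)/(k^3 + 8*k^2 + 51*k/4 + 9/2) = (16*k^2 + 48*k + 35)/(4*(4*k^2 + 8*k + 3))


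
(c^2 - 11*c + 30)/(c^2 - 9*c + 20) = (c - 6)/(c - 4)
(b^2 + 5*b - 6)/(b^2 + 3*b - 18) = (b - 1)/(b - 3)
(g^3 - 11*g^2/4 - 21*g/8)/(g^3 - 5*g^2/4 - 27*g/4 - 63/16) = 2*g/(2*g + 3)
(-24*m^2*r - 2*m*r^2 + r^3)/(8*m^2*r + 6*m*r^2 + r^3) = (-6*m + r)/(2*m + r)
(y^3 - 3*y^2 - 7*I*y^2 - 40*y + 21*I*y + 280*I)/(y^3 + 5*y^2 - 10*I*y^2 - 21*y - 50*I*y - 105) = (y - 8)/(y - 3*I)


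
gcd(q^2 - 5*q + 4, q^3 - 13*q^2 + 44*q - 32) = q^2 - 5*q + 4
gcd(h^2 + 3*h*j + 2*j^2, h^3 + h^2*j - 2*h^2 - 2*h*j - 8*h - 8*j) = h + j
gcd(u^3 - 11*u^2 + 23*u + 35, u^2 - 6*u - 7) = u^2 - 6*u - 7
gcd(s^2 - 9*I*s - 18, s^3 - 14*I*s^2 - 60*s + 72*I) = s - 6*I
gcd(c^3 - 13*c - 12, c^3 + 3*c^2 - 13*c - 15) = c + 1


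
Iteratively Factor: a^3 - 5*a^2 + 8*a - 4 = (a - 2)*(a^2 - 3*a + 2) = (a - 2)*(a - 1)*(a - 2)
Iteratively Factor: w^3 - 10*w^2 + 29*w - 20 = (w - 4)*(w^2 - 6*w + 5) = (w - 5)*(w - 4)*(w - 1)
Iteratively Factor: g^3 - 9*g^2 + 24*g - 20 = (g - 2)*(g^2 - 7*g + 10) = (g - 2)^2*(g - 5)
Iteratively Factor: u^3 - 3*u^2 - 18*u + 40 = (u - 2)*(u^2 - u - 20) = (u - 5)*(u - 2)*(u + 4)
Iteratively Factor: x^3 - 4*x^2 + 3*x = (x)*(x^2 - 4*x + 3) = x*(x - 3)*(x - 1)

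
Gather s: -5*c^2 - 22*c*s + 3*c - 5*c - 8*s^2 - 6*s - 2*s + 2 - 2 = -5*c^2 - 2*c - 8*s^2 + s*(-22*c - 8)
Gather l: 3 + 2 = 5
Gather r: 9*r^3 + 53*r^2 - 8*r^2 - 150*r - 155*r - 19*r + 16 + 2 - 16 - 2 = 9*r^3 + 45*r^2 - 324*r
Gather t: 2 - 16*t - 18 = -16*t - 16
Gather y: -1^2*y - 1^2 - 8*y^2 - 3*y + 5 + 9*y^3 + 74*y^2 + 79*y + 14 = 9*y^3 + 66*y^2 + 75*y + 18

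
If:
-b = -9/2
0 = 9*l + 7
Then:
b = 9/2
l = -7/9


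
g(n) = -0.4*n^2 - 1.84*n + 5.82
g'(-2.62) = 0.26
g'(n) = -0.8*n - 1.84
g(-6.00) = 2.46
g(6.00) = -19.62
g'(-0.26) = -1.63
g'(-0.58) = -1.38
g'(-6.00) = 2.96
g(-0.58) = 6.75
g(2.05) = 0.37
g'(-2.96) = 0.53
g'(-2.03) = -0.22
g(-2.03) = 7.91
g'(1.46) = -3.01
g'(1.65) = -3.16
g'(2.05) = -3.48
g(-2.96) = 7.76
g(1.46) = 2.28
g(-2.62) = 7.90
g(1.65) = 1.70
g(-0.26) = 6.27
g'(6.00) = -6.64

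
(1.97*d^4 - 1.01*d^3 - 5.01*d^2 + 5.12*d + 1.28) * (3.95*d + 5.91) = 7.7815*d^5 + 7.6532*d^4 - 25.7586*d^3 - 9.3851*d^2 + 35.3152*d + 7.5648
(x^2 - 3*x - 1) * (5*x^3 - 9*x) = 5*x^5 - 15*x^4 - 14*x^3 + 27*x^2 + 9*x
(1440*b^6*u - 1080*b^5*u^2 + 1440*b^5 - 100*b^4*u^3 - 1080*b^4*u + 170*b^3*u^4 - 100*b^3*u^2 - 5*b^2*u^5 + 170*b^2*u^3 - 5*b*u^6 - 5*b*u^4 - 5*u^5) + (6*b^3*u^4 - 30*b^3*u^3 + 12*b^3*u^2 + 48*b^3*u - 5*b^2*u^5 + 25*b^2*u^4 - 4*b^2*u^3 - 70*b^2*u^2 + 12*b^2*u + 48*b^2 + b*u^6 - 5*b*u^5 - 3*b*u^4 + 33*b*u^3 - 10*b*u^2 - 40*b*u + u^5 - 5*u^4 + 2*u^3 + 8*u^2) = 1440*b^6*u - 1080*b^5*u^2 + 1440*b^5 - 100*b^4*u^3 - 1080*b^4*u + 176*b^3*u^4 - 30*b^3*u^3 - 88*b^3*u^2 + 48*b^3*u - 10*b^2*u^5 + 25*b^2*u^4 + 166*b^2*u^3 - 70*b^2*u^2 + 12*b^2*u + 48*b^2 - 4*b*u^6 - 5*b*u^5 - 8*b*u^4 + 33*b*u^3 - 10*b*u^2 - 40*b*u - 4*u^5 - 5*u^4 + 2*u^3 + 8*u^2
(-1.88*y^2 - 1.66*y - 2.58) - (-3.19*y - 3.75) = -1.88*y^2 + 1.53*y + 1.17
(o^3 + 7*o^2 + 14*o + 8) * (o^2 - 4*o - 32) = o^5 + 3*o^4 - 46*o^3 - 272*o^2 - 480*o - 256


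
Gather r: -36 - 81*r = -81*r - 36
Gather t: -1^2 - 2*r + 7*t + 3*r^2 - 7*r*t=3*r^2 - 2*r + t*(7 - 7*r) - 1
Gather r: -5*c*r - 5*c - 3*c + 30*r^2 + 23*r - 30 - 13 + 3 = -8*c + 30*r^2 + r*(23 - 5*c) - 40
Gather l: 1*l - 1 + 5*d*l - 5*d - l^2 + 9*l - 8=-5*d - l^2 + l*(5*d + 10) - 9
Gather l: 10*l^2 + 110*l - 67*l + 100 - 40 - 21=10*l^2 + 43*l + 39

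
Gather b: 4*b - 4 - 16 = 4*b - 20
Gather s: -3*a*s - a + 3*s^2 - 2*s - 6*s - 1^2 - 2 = -a + 3*s^2 + s*(-3*a - 8) - 3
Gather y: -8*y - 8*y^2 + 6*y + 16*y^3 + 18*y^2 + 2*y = 16*y^3 + 10*y^2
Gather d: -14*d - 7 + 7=-14*d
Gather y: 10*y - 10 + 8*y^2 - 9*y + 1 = 8*y^2 + y - 9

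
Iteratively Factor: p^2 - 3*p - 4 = (p - 4)*(p + 1)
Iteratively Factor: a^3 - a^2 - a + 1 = (a - 1)*(a^2 - 1) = (a - 1)^2*(a + 1)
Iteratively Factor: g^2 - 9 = (g - 3)*(g + 3)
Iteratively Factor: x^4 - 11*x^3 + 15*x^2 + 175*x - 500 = (x - 5)*(x^3 - 6*x^2 - 15*x + 100) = (x - 5)^2*(x^2 - x - 20) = (x - 5)^3*(x + 4)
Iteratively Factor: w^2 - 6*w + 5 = (w - 1)*(w - 5)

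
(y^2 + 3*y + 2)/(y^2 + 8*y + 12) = (y + 1)/(y + 6)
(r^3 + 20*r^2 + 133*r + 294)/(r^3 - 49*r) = (r^2 + 13*r + 42)/(r*(r - 7))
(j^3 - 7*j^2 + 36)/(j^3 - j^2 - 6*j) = (j - 6)/j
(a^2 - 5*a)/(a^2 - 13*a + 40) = a/(a - 8)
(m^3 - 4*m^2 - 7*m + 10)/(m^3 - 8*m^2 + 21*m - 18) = (m^3 - 4*m^2 - 7*m + 10)/(m^3 - 8*m^2 + 21*m - 18)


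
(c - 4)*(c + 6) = c^2 + 2*c - 24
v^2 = v^2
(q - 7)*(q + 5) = q^2 - 2*q - 35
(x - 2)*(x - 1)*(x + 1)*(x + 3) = x^4 + x^3 - 7*x^2 - x + 6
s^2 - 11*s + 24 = (s - 8)*(s - 3)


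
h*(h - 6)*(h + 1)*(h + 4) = h^4 - h^3 - 26*h^2 - 24*h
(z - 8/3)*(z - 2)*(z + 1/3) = z^3 - 13*z^2/3 + 34*z/9 + 16/9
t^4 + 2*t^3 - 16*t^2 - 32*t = t*(t - 4)*(t + 2)*(t + 4)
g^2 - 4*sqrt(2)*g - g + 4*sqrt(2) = (g - 1)*(g - 4*sqrt(2))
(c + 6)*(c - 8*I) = c^2 + 6*c - 8*I*c - 48*I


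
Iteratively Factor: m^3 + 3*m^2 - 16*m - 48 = (m + 4)*(m^2 - m - 12) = (m - 4)*(m + 4)*(m + 3)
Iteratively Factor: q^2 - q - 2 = (q + 1)*(q - 2)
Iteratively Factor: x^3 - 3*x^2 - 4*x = (x + 1)*(x^2 - 4*x) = x*(x + 1)*(x - 4)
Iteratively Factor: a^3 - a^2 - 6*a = (a)*(a^2 - a - 6) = a*(a + 2)*(a - 3)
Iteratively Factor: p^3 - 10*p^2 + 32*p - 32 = (p - 2)*(p^2 - 8*p + 16) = (p - 4)*(p - 2)*(p - 4)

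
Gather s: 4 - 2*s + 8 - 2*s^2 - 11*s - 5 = -2*s^2 - 13*s + 7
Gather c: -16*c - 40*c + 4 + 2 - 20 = -56*c - 14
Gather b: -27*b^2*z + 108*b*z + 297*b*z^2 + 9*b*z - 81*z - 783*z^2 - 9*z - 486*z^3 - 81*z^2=-27*b^2*z + b*(297*z^2 + 117*z) - 486*z^3 - 864*z^2 - 90*z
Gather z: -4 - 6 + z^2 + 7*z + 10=z^2 + 7*z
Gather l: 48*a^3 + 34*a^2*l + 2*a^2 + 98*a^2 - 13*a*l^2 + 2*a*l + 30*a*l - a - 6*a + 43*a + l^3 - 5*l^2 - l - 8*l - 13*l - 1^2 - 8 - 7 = 48*a^3 + 100*a^2 + 36*a + l^3 + l^2*(-13*a - 5) + l*(34*a^2 + 32*a - 22) - 16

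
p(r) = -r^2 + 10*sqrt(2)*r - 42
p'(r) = -2*r + 10*sqrt(2)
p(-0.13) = -43.86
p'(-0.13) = 14.40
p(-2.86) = -90.63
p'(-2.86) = 19.86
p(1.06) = -28.13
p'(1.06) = 12.02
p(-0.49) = -49.17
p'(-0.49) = 15.12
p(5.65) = 5.98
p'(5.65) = 2.84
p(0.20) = -39.21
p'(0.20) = 13.74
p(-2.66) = -86.69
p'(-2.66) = 19.46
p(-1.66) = -68.23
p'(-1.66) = 17.46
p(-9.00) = -250.28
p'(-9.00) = 32.14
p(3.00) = -8.57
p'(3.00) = 8.14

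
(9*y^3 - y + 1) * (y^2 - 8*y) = 9*y^5 - 72*y^4 - y^3 + 9*y^2 - 8*y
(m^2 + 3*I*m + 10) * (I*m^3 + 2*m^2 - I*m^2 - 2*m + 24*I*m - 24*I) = I*m^5 - m^4 - I*m^4 + m^3 + 40*I*m^3 - 52*m^2 - 40*I*m^2 + 52*m + 240*I*m - 240*I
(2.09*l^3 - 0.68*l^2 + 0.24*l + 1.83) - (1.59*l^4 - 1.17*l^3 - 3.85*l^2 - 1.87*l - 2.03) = -1.59*l^4 + 3.26*l^3 + 3.17*l^2 + 2.11*l + 3.86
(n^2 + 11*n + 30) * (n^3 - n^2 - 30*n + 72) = n^5 + 10*n^4 - 11*n^3 - 288*n^2 - 108*n + 2160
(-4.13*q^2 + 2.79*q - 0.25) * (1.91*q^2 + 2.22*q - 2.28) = -7.8883*q^4 - 3.8397*q^3 + 15.1327*q^2 - 6.9162*q + 0.57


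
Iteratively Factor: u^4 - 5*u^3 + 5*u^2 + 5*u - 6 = (u - 1)*(u^3 - 4*u^2 + u + 6) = (u - 1)*(u + 1)*(u^2 - 5*u + 6) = (u - 2)*(u - 1)*(u + 1)*(u - 3)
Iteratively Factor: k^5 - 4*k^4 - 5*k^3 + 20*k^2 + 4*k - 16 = (k + 1)*(k^4 - 5*k^3 + 20*k - 16) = (k - 4)*(k + 1)*(k^3 - k^2 - 4*k + 4) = (k - 4)*(k - 1)*(k + 1)*(k^2 - 4) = (k - 4)*(k - 1)*(k + 1)*(k + 2)*(k - 2)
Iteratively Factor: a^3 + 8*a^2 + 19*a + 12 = (a + 3)*(a^2 + 5*a + 4) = (a + 1)*(a + 3)*(a + 4)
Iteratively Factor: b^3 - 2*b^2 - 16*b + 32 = (b - 4)*(b^2 + 2*b - 8) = (b - 4)*(b - 2)*(b + 4)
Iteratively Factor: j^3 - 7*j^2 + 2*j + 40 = (j - 5)*(j^2 - 2*j - 8) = (j - 5)*(j - 4)*(j + 2)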